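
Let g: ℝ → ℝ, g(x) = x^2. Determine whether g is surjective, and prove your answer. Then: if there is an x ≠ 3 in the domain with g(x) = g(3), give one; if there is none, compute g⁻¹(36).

-3

Since 2 is even, x^2 ≥ 0 for all x ∈ ℝ, so −1 ∈ ℝ has no preimage. Hence g is not surjective.
For the follow-up, such an x exists: taking x = −3 ∈ ℝ gives g(−3) = 9 = g(3) with −3 ≠ 3.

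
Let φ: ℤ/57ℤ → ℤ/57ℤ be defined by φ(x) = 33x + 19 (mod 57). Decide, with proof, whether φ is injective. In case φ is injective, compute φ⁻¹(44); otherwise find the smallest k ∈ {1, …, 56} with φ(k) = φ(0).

19

We have gcd(33, 57) = 3 > 1. Taking a = 0 and b = 19: φ(0) = 19 and φ(19) = 33·19 + 19 = 646 ≡ 19 (mod 57).
So φ(0) = φ(19) while 0 ≠ 19, hence φ is not injective.
Since φ is not injective, we find the least positive k with φ(k) = φ(0): this means 33k ≡ 0 (mod 57), i.e. 57 ∣ 33k. Since gcd(33, 57) = 3, dividing through by 3 this holds exactly when 19 ∣ 11k, and as gcd(11, 19) = 1, exactly when 19 ∣ k.
The smallest positive such k is 19.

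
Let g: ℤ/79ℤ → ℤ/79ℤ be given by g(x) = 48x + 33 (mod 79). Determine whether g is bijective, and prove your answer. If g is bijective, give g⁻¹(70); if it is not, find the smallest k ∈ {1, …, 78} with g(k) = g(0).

Suppose g(u) = g(v) in ℤ/79ℤ. Then 48u + 33 ≡ 48v + 33 (mod 79), therefore 48(u − v) ≡ 0 (mod 79).
Since gcd(48, 79) = 1, 48 is invertible modulo 79, thus u − v ≡ 0 (mod 79), i.e. u = v.
We now compute 48⁻¹ mod 79 explicitly. Euclid's algorithm: 79 = 1·48 + 31, 48 = 1·31 + 17, 31 = 1·17 + 14, 17 = 1·14 + 3, 14 = 4·3 + 2, 3 = 1·2 + 1; back-substituting gives 1 = 28·48 − 17·79, so 48⁻¹ ≡ 28 (mod 79).
Then y ↦ 28(y − 33) is a two-sided inverse to g, so every y ∈ ℤ/79ℤ has a preimage.
Therefore g is bijective.
Since g is bijective, we find g⁻¹(70): we need 48x ≡ 70 − 33 ≡ 37 (mod 79). Using 48⁻¹ = 28: x ≡ 28·37 = 1036 = 13·79 + 9, so x = 9.
Check: g(9) = 48·9 + 33 = 465 = 5·79 + 70 ≡ 70 (mod 79).

9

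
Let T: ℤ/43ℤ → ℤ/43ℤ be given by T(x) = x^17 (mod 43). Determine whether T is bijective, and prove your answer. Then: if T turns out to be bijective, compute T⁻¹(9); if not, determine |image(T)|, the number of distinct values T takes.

10

Since 43 is prime, the nonzero elements of ℤ/43ℤ form a cyclic group of order 42.
As gcd(17, 42) = 1, raising to the 17th power is a bijection on this group: if u^17 ≡ v^17 then (uv^{−1})^17 = 1, and the only element of order dividing gcd(17, 42) = 1 is 1, so u = v.
With T(0) = 0 this makes T injective on all of ℤ/43ℤ, hence bijective (finite equal-size domain and codomain). In particular T is bijective.
Since T is bijective, we find the preimage of 9. The inverse of x ↦ x^17 on (ℤ/43ℤ)^× is x ↦ x^5, because 17·5 = 85 = 2·42 + 1 ≡ 1 (mod 42) and x^{42} = 1 for x ≠ 0 (Fermat). So T⁻¹(9) = 9^5 mod 43.
Repeated squaring mod 43: 9^1 ≡ 9, 9^2 ≡ 9² = 81 ≡ 38, 9^4 ≡ 38² = 1444 ≡ 25. Since 5 = 4 + 1, 9^5 ≡ 25·9: 25·9 = 225 ≡ 10. So 9^5 ≡ 10 (mod 43).
Hence T⁻¹(9) = 10.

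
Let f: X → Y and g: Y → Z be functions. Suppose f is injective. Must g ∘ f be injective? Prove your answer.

No. Take X = Y = Z = {1, 2}, f = identity (injective), and g(x) = 1 for every x.
Then (g ∘ f)(1) = 1 = (g ∘ f)(2) with 1 ≠ 2, so g ∘ f is not injective.

not injective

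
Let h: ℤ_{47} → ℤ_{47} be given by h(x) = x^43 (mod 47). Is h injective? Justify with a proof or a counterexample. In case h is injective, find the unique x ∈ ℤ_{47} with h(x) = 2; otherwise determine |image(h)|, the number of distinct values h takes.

9

Since 47 is prime, the nonzero elements of ℤ_{47} form a cyclic group of order 46.
As gcd(43, 46) = 1, raising to the 43rd power is a bijection on this group: if u^43 ≡ v^43 then (uv^{−1})^43 = 1, and the only element of order dividing gcd(43, 46) = 1 is 1, so u = v.
With h(0) = 0 this makes h injective on all of ℤ_{47}, hence bijective (finite equal-size domain and codomain). In particular h is injective.
Since h is injective, we find the preimage of 2. The inverse of x ↦ x^43 on (ℤ_{47})^× is x ↦ x^15, because 43·15 = 645 = 14·46 + 1 ≡ 1 (mod 46) and x^{46} = 1 for x ≠ 0 (Fermat). So h⁻¹(2) = 2^15 mod 47.
Repeated squaring mod 47: 2^1 ≡ 2, 2^2 ≡ 2² = 4, 2^4 ≡ 4² = 16, 2^8 ≡ 16² = 256 ≡ 21. Since 15 = 8 + 4 + 2 + 1, 2^15 ≡ 21·16·4·2: 21·16 = 336 ≡ 7, then 7·4 = 28, then 28·2 = 56 ≡ 9. So 2^15 ≡ 9 (mod 47).
Hence h⁻¹(2) = 9.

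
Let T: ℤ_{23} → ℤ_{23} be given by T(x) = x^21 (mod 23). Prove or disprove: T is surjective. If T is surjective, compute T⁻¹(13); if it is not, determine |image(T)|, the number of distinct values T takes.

16

Since 23 is prime, the nonzero elements of ℤ_{23} form a cyclic group of order 22.
As gcd(21, 22) = 1, raising to the 21st power is a bijection on this group: if a^21 ≡ b^21 then (ab^{−1})^21 = 1, and the only element of order dividing gcd(21, 22) = 1 is 1, so a = b.
With T(0) = 0 this makes T injective on all of ℤ_{23}, hence bijective (finite equal-size domain and codomain). In particular T is surjective.
Since T is surjective, we find the preimage of 13. The inverse of x ↦ x^21 on (ℤ_{23})^× is x ↦ x^21, because 21·21 = 441 = 20·22 + 1 ≡ 1 (mod 22) and x^{22} = 1 for x ≠ 0 (Fermat). So T⁻¹(13) = 13^21 mod 23.
Repeated squaring mod 23: 13^1 ≡ 13, 13^2 ≡ 13² = 169 ≡ 8, 13^4 ≡ 8² = 64 ≡ 18, 13^8 ≡ 18² = 324 ≡ 2, 13^16 ≡ 2² = 4. Since 21 = 16 + 4 + 1, 13^21 ≡ 4·18·13: 4·18 = 72 ≡ 3, then 3·13 = 39 ≡ 16. So 13^21 ≡ 16 (mod 23).
Hence T⁻¹(13) = 16.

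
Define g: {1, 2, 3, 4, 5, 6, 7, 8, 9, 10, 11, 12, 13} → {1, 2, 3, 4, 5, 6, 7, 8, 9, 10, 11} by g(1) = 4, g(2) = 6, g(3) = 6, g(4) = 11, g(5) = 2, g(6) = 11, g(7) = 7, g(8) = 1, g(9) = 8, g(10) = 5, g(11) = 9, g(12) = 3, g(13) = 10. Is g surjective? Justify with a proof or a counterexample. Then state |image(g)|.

11

Every element of the codomain has a preimage: 1 = g(8), 2 = g(5), 3 = g(12), 4 = g(1), 5 = g(10), 6 = g(2), 7 = g(7), 8 = g(9), 9 = g(11), 10 = g(13), 11 = g(4).
Thus g is surjective.
The image of g is {1, 2, 3, 4, 5, 6, 7, 8, 9, 10, 11}, which has 11 elements.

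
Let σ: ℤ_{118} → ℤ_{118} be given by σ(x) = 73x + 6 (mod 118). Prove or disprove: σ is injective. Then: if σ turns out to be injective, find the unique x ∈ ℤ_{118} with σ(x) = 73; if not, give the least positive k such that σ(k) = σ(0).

If σ(s) = σ(t), then 73s ≡ 73t (mod 118). Because gcd(73, 118) = 1, we may cancel 73 to get s ≡ t (mod 118).
So σ is injective.
We now compute 73⁻¹ mod 118 explicitly. Euclid's algorithm: 118 = 1·73 + 45, 73 = 1·45 + 28, 45 = 1·28 + 17, 28 = 1·17 + 11, 17 = 1·11 + 6, 11 = 1·6 + 5, 6 = 1·5 + 1; back-substituting gives 1 = 97·73 − 60·118, so 73⁻¹ ≡ 97 (mod 118).
Since σ is injective, we compute σ⁻¹(73): solve 73x + 6 ≡ 73 (mod 118), i.e. 73x ≡ 67 (mod 118).
Multiplying by 73⁻¹ = 97 gives x ≡ 97·67 = 6499 = 55·118 + 9 ≡ 9 (mod 118).
Check: σ(9) = 73·9 + 6 = 663 = 5·118 + 73 ≡ 73 (mod 118).

9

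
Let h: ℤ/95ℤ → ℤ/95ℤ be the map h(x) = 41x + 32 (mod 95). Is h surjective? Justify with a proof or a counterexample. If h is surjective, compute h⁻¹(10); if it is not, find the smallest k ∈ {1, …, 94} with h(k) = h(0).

18

Recall that surjectivity means every element of the codomain has a preimage under h.
Since gcd(41, 95) = 1, 41 is invertible modulo 95. Euclid's algorithm: 95 = 2·41 + 13, 41 = 3·13 + 2, 13 = 6·2 + 1; back-substituting gives 1 = 51·41 − 22·95, so 41⁻¹ ≡ 51 (mod 95).
For any y ∈ ℤ/95ℤ, x = 51(y − 32) mod 95 satisfies h(x) = 41·51(y − 32) + 32 ≡ y (since 41·51 ≡ 1 mod 95). So every y has a preimage.
So h is surjective.
Since h is surjective, we find h⁻¹(10): we need 41x ≡ 10 − 32 ≡ 73 (mod 95). Using 41⁻¹ = 51: x ≡ 51·73 = 3723 = 39·95 + 18, so x = 18.
Check: h(18) = 41·18 + 32 = 770 = 8·95 + 10 ≡ 10 (mod 95).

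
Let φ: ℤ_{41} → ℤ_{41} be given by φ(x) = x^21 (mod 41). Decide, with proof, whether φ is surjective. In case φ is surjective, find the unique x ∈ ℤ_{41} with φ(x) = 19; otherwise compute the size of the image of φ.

22

Since 41 is prime, the nonzero elements of ℤ_{41} form a cyclic group of order 40.
As gcd(21, 40) = 1, raising to the 21st power is a bijection on this group: if x_1^21 ≡ x_2^21 then (x_1x_2^{−1})^21 = 1, and the only element of order dividing gcd(21, 40) = 1 is 1, so x_1 = x_2.
With φ(0) = 0 this makes φ injective on all of ℤ_{41}, hence bijective (finite equal-size domain and codomain). In particular φ is surjective.
Since φ is surjective, we find the preimage of 19. The inverse of x ↦ x^21 on (ℤ_{41})^× is x ↦ x^21, because 21·21 = 441 = 11·40 + 1 ≡ 1 (mod 40) and x^{40} = 1 for x ≠ 0 (Fermat). So φ⁻¹(19) = 19^21 mod 41.
Repeated squaring mod 41: 19^1 ≡ 19, 19^2 ≡ 19² = 361 ≡ 33, 19^4 ≡ 33² = 1089 ≡ 23, 19^8 ≡ 23² = 529 ≡ 37, 19^16 ≡ 37² = 1369 ≡ 16. Since 21 = 16 + 4 + 1, 19^21 ≡ 16·23·19: 16·23 = 368 ≡ 40, then 40·19 = 760 ≡ 22. So 19^21 ≡ 22 (mod 41).
Hence φ⁻¹(19) = 22.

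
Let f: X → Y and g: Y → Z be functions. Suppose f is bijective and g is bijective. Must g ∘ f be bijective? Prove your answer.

Injectivity: if g(f(a)) = g(f(b)) then f(a) = f(b) (g injective) so a = b (f injective).
Surjectivity: for c ∈ Z pick b with g(b) = c, then a with f(a) = b; then (g ∘ f)(a) = c.
Hence g ∘ f is bijective.

bijective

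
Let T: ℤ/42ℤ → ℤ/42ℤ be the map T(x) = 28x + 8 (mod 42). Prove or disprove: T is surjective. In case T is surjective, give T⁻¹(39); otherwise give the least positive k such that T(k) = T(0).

Since gcd(28, 42) = 14, we have 28x ≡ 0 (mod 14) for all x, so T(x) ≡ 8 (mod 14).
But 0 ≢ 8 (mod 14), so 0 ∈ ℤ/42ℤ has no preimage. Hence T is not surjective.
Since T is not surjective, we find the least positive k with T(k) = T(0): this means 28k ≡ 0 (mod 42), i.e. 42 ∣ 28k. Since gcd(28, 42) = 14, dividing through by 14 this holds exactly when 3 ∣ 2k, and as gcd(2, 3) = 1, exactly when 3 ∣ k.
The smallest positive such k is 3.

3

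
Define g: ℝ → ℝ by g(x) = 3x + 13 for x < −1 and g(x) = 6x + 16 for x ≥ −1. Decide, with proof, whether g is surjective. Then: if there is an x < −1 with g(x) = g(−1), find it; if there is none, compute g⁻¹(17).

Both pieces are strictly increasing (slopes 3 and 6), so each is injective on its own interval.
The left piece maps (−∞, −1) onto (−∞, 10); the right piece maps [−1, ∞) onto [10, ∞).
These images together cover ℝ, so g is surjective.
Because the two images are disjoint, no x < −1 has g(x) = g(−1), so we compute g⁻¹(17): 17 lies in [10, ∞), so solve 6x + 16 = 17: x = (17 − 16)/6 = 1/6.

1/6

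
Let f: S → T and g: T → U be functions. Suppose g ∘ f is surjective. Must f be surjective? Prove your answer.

No. Take S = {1, 2}, T = {1, 2, 3}, U = {1}, f(a) = 1 for every a ∈ S, and g(b) = 1 for every b ∈ T.
Then g ∘ f is surjective onto {1}, but 3 ∈ T has no preimage under f, so f is not surjective.

not surjective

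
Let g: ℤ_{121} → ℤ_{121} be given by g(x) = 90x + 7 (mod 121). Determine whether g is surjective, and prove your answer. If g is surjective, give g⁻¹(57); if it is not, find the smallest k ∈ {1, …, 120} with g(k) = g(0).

Since gcd(90, 121) = 1, 90 is invertible modulo 121. Euclid's algorithm: 121 = 1·90 + 31, 90 = 2·31 + 28, 31 = 1·28 + 3, 28 = 9·3 + 1; back-substituting gives 1 = 39·90 − 29·121, so 90⁻¹ ≡ 39 (mod 121).
For any y ∈ ℤ_{121}, x = 39(y − 7) mod 121 satisfies g(x) = 90·39(y − 7) + 7 ≡ y (since 90·39 ≡ 1 mod 121). So every y has a preimage.
Thus g is surjective.
Since g is surjective, we find g⁻¹(57): we need 90x ≡ 57 − 7 ≡ 50 (mod 121). Using 90⁻¹ = 39: x ≡ 39·50 = 1950 = 16·121 + 14, so x = 14.
Check: g(14) = 90·14 + 7 = 1267 = 10·121 + 57 ≡ 57 (mod 121).

14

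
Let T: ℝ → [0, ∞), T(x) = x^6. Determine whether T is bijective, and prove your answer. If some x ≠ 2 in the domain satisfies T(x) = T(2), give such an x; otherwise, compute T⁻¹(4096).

T(2) = 64 = (−2)^6 = T(−2) (since 6 is even), with 2 ≠ −2. So T is not injective, hence not bijective.
For the follow-up, such an x exists: taking x = −2 ∈ ℝ gives T(−2) = 64 = T(2) with −2 ≠ 2.

-2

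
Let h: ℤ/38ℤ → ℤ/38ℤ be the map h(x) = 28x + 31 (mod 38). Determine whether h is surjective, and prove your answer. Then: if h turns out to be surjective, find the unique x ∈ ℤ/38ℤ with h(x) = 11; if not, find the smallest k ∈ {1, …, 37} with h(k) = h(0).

By definition, surjectivity means every element of the codomain has a preimage under h.
Since gcd(28, 38) = 2, we have 28x ≡ 0 (mod 2) for all x, so h(x) ≡ 1 (mod 2).
But 0 ≢ 1 (mod 2), so 0 ∈ ℤ/38ℤ has no preimage. So h is not surjective.
Since h is not surjective, we find the least positive k with h(k) = h(0): this means 28k ≡ 0 (mod 38), i.e. 38 ∣ 28k. Since gcd(28, 38) = 2, dividing through by 2 this holds exactly when 19 ∣ 14k, and as gcd(14, 19) = 1, exactly when 19 ∣ k.
The smallest positive such k is 19.

19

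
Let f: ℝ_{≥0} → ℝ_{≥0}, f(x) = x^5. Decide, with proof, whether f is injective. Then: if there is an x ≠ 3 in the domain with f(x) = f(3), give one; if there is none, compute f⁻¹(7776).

6

On ℝ_{≥0}, x ↦ x^5 is strictly increasing, so f(x_1) = f(x_2) forces x_1 = x_2. Therefore f is injective.
Since x ↦ x^5 is strictly increasing on ℝ_{≥0}, it is injective there, so no x ≠ 3 in the domain has f(x) = f(3). We therefore compute f⁻¹(7776) = 7776^{1/5} = 6 (indeed 6^5 = 7776).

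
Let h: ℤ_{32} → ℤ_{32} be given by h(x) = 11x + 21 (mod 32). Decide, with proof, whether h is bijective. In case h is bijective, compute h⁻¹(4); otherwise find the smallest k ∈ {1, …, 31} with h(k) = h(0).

Recall that h is injective if h(a) = h(b) implies a = b.
If h(a) = h(b), then 11a ≡ 11b (mod 32). Because gcd(11, 32) = 1, we may cancel 11 to get a ≡ b (mod 32).
We now compute 11⁻¹ mod 32 explicitly. Euclid's algorithm: 32 = 2·11 + 10, 11 = 1·10 + 1; back-substituting gives 1 = 3·11 − 1·32, so 11⁻¹ ≡ 3 (mod 32).
Then y ↦ 3(y − 21) is a two-sided inverse to h, so every y ∈ ℤ_{32} has a preimage.
Hence h is bijective.
Since h is bijective, we find h⁻¹(4): we need 11x ≡ 4 − 21 ≡ 15 (mod 32). Using 11⁻¹ = 3: x ≡ 3·15 = 45 = 1·32 + 13, so x = 13.
Check: h(13) = 11·13 + 21 = 164 = 5·32 + 4 ≡ 4 (mod 32).

13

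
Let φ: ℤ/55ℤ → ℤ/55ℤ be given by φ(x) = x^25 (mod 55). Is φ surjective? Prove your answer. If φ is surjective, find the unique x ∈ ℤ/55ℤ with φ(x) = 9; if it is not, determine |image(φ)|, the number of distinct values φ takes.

15

φ(2): Repeated squaring mod 55: 2^1 ≡ 2, 2^2 ≡ 2² = 4, 2^4 ≡ 4² = 16, 2^8 ≡ 16² = 256 ≡ 36, 2^16 ≡ 36² = 1296 ≡ 31. Since 25 = 16 + 8 + 1, 2^25 ≡ 31·36·2: 31·36 = 1116 ≡ 16, then 16·2 = 32. So 2^25 ≡ 32 (mod 55).
φ(7): Repeated squaring mod 55: 7^1 ≡ 7, 7^2 ≡ 7² = 49, 7^4 ≡ 49² = 2401 ≡ 36, 7^8 ≡ 36² = 1296 ≡ 31, 7^16 ≡ 31² = 961 ≡ 26. Since 25 = 16 + 8 + 1, 7^25 ≡ 26·31·7: 26·31 = 806 ≡ 36, then 36·7 = 252 ≡ 32. So 7^25 ≡ 32 (mod 55).
So φ(2) = φ(7) = 32 while 2 ≠ 7, thus φ is not injective.
A non-injective map from the 55-element set ℤ/55ℤ to itself takes at most 54 distinct values, so it cannot be surjective. Therefore φ is not surjective.
Since φ is not surjective, we determine |image(φ)|. Computing x^25 mod 55 for each x (by repeated squaring, reducing mod 55 at every step), the values φ(0), φ(1), …, φ(54) are: 0, 1, 32, 23, 34, 45, 21, 32, 43, 34, 10, 11, 12, 43, 34, 45, 1, 32, 43, 54, 45, 21, 22, 23, 54, 45, 1, 12, 43, 54, 10, 1, 32, 33, 34, 10, 1, 12, 23, 54, 10, 21, 12, 43, 44, 45, 21, 12, 23, 34, 10, 21, 32, 23, 54.
The distinct values are {0, 1, 10, 11, 12, 21, 22, 23, 32, 33, 34, 43, 44, 45, 54}; there are 15 of them.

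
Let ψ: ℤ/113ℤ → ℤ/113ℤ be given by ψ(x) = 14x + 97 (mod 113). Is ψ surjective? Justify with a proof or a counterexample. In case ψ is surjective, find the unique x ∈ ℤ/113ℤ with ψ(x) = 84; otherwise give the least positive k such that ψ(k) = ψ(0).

104

Since gcd(14, 113) = 1, 14 is invertible modulo 113. Euclid's algorithm: 113 = 8·14 + 1; back-substituting gives 1 = 105·14 − 13·113, so 14⁻¹ ≡ 105 (mod 113).
Then y ↦ 105(y − 97) is a two-sided inverse to ψ, so every y ∈ ℤ/113ℤ has a preimage.
Hence ψ is surjective.
Since ψ is surjective, we compute ψ⁻¹(84): solve 14x + 97 ≡ 84 (mod 113), i.e. 14x ≡ 100 (mod 113).
Multiplying by 14⁻¹ = 105 gives x ≡ 105·100 = 10500 = 92·113 + 104 ≡ 104 (mod 113).
Check: ψ(104) = 14·104 + 97 = 1553 = 13·113 + 84 ≡ 84 (mod 113).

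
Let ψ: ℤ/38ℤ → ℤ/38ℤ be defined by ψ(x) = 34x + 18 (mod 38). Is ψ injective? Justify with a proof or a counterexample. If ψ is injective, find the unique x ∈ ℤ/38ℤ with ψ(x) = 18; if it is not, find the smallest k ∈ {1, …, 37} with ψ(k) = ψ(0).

19

We have gcd(34, 38) = 2 > 1. Taking u = 0 and v = 19: ψ(0) = 18 and ψ(19) = 34·19 + 18 = 664 ≡ 18 (mod 38).
So ψ(0) = ψ(19) while 0 ≠ 19, hence ψ is not injective.
Since ψ is not injective, we find the least positive k with ψ(k) = ψ(0): this means 34k ≡ 0 (mod 38), i.e. 38 ∣ 34k. Since gcd(34, 38) = 2, dividing through by 2 this holds exactly when 19 ∣ 17k, and as gcd(17, 19) = 1, exactly when 19 ∣ k.
The smallest positive such k is 19.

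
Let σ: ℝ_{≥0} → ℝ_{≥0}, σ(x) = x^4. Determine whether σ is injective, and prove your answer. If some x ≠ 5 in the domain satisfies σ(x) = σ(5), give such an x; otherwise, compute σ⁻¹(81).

On ℝ_{≥0}, x ↦ x^4 is strictly increasing, so σ(u) = σ(v) forces u = v. Hence σ is injective.
Since x ↦ x^4 is strictly increasing on ℝ_{≥0}, it is injective there, so no x ≠ 5 in the domain has σ(x) = σ(5). We therefore compute σ⁻¹(81) = 81^{1/4} = 3 (indeed 3^4 = 81).

3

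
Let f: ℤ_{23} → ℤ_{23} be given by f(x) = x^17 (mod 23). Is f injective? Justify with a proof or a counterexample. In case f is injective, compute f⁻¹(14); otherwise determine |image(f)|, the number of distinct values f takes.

11

Since 23 is prime, the nonzero elements of ℤ_{23} form a cyclic group of order 22.
As gcd(17, 22) = 1, raising to the 17th power is a bijection on this group: if s^17 ≡ t^17 then (st^{−1})^17 = 1, and the only element of order dividing gcd(17, 22) = 1 is 1, so s = t.
With f(0) = 0 this makes f injective on all of ℤ_{23}, hence bijective (finite equal-size domain and codomain). In particular f is injective.
Since f is injective, we find the preimage of 14. The inverse of x ↦ x^17 on (ℤ_{23})^× is x ↦ x^13, because 17·13 = 221 = 10·22 + 1 ≡ 1 (mod 22) and x^{22} = 1 for x ≠ 0 (Fermat). So f⁻¹(14) = 14^13 mod 23.
Repeated squaring mod 23: 14^1 ≡ 14, 14^2 ≡ 14² = 196 ≡ 12, 14^4 ≡ 12² = 144 ≡ 6, 14^8 ≡ 6² = 36 ≡ 13. Since 13 = 8 + 4 + 1, 14^13 ≡ 13·6·14: 13·6 = 78 ≡ 9, then 9·14 = 126 ≡ 11. So 14^13 ≡ 11 (mod 23).
Hence f⁻¹(14) = 11.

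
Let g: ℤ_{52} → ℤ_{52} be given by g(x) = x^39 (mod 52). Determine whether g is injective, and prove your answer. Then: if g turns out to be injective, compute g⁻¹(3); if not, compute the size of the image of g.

g(2): Repeated squaring mod 52: 2^1 ≡ 2, 2^2 ≡ 2² = 4, 2^4 ≡ 4² = 16, 2^8 ≡ 16² = 256 ≡ 48, 2^16 ≡ 48² = 2304 ≡ 16, 2^32 ≡ 16² = 256 ≡ 48. Since 39 = 32 + 4 + 2 + 1, 2^39 ≡ 48·16·4·2: 48·16 = 768 ≡ 40, then 40·4 = 160 ≡ 4, then 4·2 = 8. So 2^39 ≡ 8 (mod 52).
g(6): Repeated squaring mod 52: 6^1 ≡ 6, 6^2 ≡ 6² = 36, 6^4 ≡ 36² = 1296 ≡ 48, 6^8 ≡ 48² = 2304 ≡ 16, 6^16 ≡ 16² = 256 ≡ 48, 6^32 ≡ 48² = 2304 ≡ 16. Since 39 = 32 + 4 + 2 + 1, 6^39 ≡ 16·48·36·6: 16·48 = 768 ≡ 40, then 40·36 = 1440 ≡ 36, then 36·6 = 216 ≡ 8. So 6^39 ≡ 8 (mod 52).
So g(2) = g(6) = 8 while 2 ≠ 6, so g is not injective.
Since g is not injective, we determine |image(g)|. Computing x^39 mod 52 for each x (by repeated squaring, reducing mod 52 at every step), the values g(0), g(1), …, g(51) are: 0, 1, 8, 27, 12, 21, 8, 31, 44, 1, 12, 31, 12, 13, 40, 47, 40, 25, 8, 47, 44, 5, 40, 51, 44, 25, 0, 27, 8, 1, 12, 47, 8, 5, 44, 27, 12, 5, 12, 39, 40, 21, 40, 51, 8, 21, 44, 31, 40, 25, 44, 51.
The distinct values are {0, 1, 5, 8, 12, 13, 21, 25, 27, 31, 39, 40, 44, 47, 51}; there are 15 of them.

15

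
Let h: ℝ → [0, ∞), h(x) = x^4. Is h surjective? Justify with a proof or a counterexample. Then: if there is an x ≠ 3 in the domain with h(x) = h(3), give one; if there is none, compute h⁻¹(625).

-3

For any y ∈ [0, ∞), x = y^{1/4} ∈ ℝ satisfies x^4 = y, so h is surjective.
For the follow-up, such an x exists: taking x = −3 ∈ ℝ gives h(−3) = 81 = h(3) with −3 ≠ 3.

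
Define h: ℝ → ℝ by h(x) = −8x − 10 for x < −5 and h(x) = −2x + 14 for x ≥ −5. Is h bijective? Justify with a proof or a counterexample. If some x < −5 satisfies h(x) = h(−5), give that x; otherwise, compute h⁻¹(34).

-11/2

Both pieces are strictly decreasing (slopes −8 and −2), so each is injective on its own interval.
The left piece maps (−∞, −5) onto (30, ∞); the right piece maps [−5, ∞) onto (−∞, 24].
The images leave a gap (30 has no preimage), so h is not surjective, hence not bijective.
Because the two images are disjoint, no x < −5 has h(x) = h(−5), so we compute h⁻¹(34): 34 lies in (30, ∞), so solve −8x − 10 = 34: x = (34 + 10)/(−8) = −11/2.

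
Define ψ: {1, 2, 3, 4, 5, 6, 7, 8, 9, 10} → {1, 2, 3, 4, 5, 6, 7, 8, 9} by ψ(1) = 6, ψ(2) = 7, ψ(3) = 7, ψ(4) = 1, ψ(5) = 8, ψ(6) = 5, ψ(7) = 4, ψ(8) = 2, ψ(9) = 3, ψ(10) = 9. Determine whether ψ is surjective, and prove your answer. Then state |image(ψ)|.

9

Every element of the codomain has a preimage: 1 = ψ(4), 2 = ψ(8), 3 = ψ(9), 4 = ψ(7), 5 = ψ(6), 6 = ψ(1), 7 = ψ(2), 8 = ψ(5), 9 = ψ(10).
So ψ is surjective.
The image of ψ is {1, 2, 3, 4, 5, 6, 7, 8, 9}, which has 9 elements.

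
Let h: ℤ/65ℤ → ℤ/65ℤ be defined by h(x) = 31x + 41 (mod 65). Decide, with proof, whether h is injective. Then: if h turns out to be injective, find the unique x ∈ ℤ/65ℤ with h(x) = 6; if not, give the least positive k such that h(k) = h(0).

45

If h(a) = h(b), then 31a ≡ 31b (mod 65). Because gcd(31, 65) = 1, we may cancel 31 to get a ≡ b (mod 65).
Thus h is injective.
We now compute 31⁻¹ mod 65 explicitly. Euclid's algorithm: 65 = 2·31 + 3, 31 = 10·3 + 1; back-substituting gives 1 = 21·31 − 10·65, so 31⁻¹ ≡ 21 (mod 65).
Since h is injective, we compute h⁻¹(6): solve 31x + 41 ≡ 6 (mod 65), i.e. 31x ≡ 30 (mod 65).
Multiplying by 31⁻¹ = 21 gives x ≡ 21·30 = 630 = 9·65 + 45 ≡ 45 (mod 65).
Check: h(45) = 31·45 + 41 = 1436 = 22·65 + 6 ≡ 6 (mod 65).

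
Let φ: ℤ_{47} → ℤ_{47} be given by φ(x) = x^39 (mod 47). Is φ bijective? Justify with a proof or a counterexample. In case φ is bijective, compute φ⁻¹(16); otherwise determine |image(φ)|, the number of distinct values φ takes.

17

Since 47 is prime, the nonzero elements of ℤ_{47} form a cyclic group of order 46.
As gcd(39, 46) = 1, raising to the 39th power is a bijection on this group: if u^39 ≡ v^39 then (uv^{−1})^39 = 1, and the only element of order dividing gcd(39, 46) = 1 is 1, so u = v.
With φ(0) = 0 this makes φ injective on all of ℤ_{47}, hence bijective (finite equal-size domain and codomain). In particular φ is bijective.
Since φ is bijective, we find the preimage of 16. The inverse of x ↦ x^39 on (ℤ_{47})^× is x ↦ x^13, because 39·13 = 507 = 11·46 + 1 ≡ 1 (mod 46) and x^{46} = 1 for x ≠ 0 (Fermat). So φ⁻¹(16) = 16^13 mod 47.
Repeated squaring mod 47: 16^1 ≡ 16, 16^2 ≡ 16² = 256 ≡ 21, 16^4 ≡ 21² = 441 ≡ 18, 16^8 ≡ 18² = 324 ≡ 42. Since 13 = 8 + 4 + 1, 16^13 ≡ 42·18·16: 42·18 = 756 ≡ 4, then 4·16 = 64 ≡ 17. So 16^13 ≡ 17 (mod 47).
Hence φ⁻¹(16) = 17.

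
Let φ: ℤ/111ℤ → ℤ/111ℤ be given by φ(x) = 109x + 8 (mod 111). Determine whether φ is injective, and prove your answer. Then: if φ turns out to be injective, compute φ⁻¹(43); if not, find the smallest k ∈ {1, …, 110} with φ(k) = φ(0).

By definition, φ is injective if φ(s) = φ(t) implies s = t.
Suppose φ(s) = φ(t) in ℤ/111ℤ. Then 109s + 8 ≡ 109t + 8 (mod 111), so 109(s − t) ≡ 0 (mod 111).
Since gcd(109, 111) = 1, 109 is invertible modulo 111, hence s − t ≡ 0 (mod 111), i.e. s = t.
Therefore φ is injective.
We now compute 109⁻¹ mod 111 explicitly. Euclid's algorithm: 111 = 1·109 + 2, 109 = 54·2 + 1; back-substituting gives 1 = 55·109 − 54·111, so 109⁻¹ ≡ 55 (mod 111).
Since φ is injective, we find φ⁻¹(43): we need 109x ≡ 43 − 8 ≡ 35 (mod 111). Using 109⁻¹ = 55: x ≡ 55·35 = 1925 = 17·111 + 38, so x = 38.
Check: φ(38) = 109·38 + 8 = 4150 = 37·111 + 43 ≡ 43 (mod 111).

38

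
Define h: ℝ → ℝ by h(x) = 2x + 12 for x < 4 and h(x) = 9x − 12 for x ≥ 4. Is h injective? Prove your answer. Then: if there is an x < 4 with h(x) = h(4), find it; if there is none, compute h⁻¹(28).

Both pieces are strictly increasing (slopes 2 and 9), so each is injective on its own interval.
The left piece maps (−∞, 4) onto (−∞, 20); the right piece maps [4, ∞) onto [24, ∞).
These images are disjoint, so no value is attained by both pieces. Therefore h is injective.
Because the two images are disjoint, no x < 4 has h(x) = h(4), so we compute h⁻¹(28): 28 lies in [24, ∞), so solve 9x − 12 = 28: x = (28 + 12)/9 = 40/9.

40/9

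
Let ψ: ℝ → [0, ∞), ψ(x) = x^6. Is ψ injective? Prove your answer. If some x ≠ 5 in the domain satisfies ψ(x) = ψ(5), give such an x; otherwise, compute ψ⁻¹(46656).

-5

ψ(5) = 15625 = (−5)^6 = ψ(−5) (since 6 is even), with 5 ≠ −5. So ψ is not injective.
For the follow-up, such an x exists: taking x = −5 ∈ ℝ gives ψ(−5) = 15625 = ψ(5) with −5 ≠ 5.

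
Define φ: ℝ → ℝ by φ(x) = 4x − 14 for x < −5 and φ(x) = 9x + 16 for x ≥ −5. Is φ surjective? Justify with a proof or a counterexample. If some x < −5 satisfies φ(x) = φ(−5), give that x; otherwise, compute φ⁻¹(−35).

-21/4

Both pieces are strictly increasing (slopes 4 and 9), so each is injective on its own interval.
The left piece maps (−∞, −5) onto (−∞, −34); the right piece maps [−5, ∞) onto [−29, ∞).
The union (−∞, −34) ∪ [−29, ∞) omits the interval between −34 and −29; in particular −34 has no preimage. So φ is not surjective.
Because the two images are disjoint, no x < −5 has φ(x) = φ(−5), so we compute φ⁻¹(−35): −35 lies in (−∞, −34), so solve 4x − 14 = −35: x = (−35 + 14)/4 = −21/4.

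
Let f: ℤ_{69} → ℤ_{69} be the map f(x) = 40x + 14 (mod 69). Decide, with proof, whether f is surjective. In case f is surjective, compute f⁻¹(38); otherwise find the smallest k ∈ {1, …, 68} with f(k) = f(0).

Since gcd(40, 69) = 1, 40 is invertible modulo 69. Euclid's algorithm: 69 = 1·40 + 29, 40 = 1·29 + 11, 29 = 2·11 + 7, 11 = 1·7 + 4, 7 = 1·4 + 3, 4 = 1·3 + 1; back-substituting gives 1 = 19·40 − 11·69, so 40⁻¹ ≡ 19 (mod 69).
For any y ∈ ℤ_{69}, x = 19(y − 14) mod 69 satisfies f(x) = 40·19(y − 14) + 14 ≡ y (since 40·19 ≡ 1 mod 69). So every y has a preimage.
Hence f is surjective.
Since f is surjective, we compute f⁻¹(38): solve 40x + 14 ≡ 38 (mod 69), i.e. 40x ≡ 24 (mod 69).
Multiplying by 40⁻¹ = 19 gives x ≡ 19·24 = 456 = 6·69 + 42 ≡ 42 (mod 69).
Check: f(42) = 40·42 + 14 = 1694 = 24·69 + 38 ≡ 38 (mod 69).

42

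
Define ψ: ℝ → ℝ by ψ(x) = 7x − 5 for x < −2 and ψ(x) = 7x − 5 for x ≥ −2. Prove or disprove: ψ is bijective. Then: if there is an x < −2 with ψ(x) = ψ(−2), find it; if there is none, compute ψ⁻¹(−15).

Both pieces are strictly increasing (slopes 7 and 7), so each is injective on its own interval.
The left piece maps (−∞, −2) onto (−∞, −19); the right piece maps [−2, ∞) onto [−19, ∞).
Since −19 = −19, the images partition ℝ: ψ is injective and surjective, hence bijective.
Because the two images are disjoint, no x < −2 has ψ(x) = ψ(−2), so we compute ψ⁻¹(−15): −15 lies in [−19, ∞), so solve 7x − 5 = −15: x = (−15 + 5)/7 = −10/7.

-10/7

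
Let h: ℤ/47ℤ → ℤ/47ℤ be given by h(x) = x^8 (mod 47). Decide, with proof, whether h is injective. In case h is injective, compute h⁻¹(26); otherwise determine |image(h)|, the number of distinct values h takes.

h(23): Repeated squaring mod 47: 23^1 ≡ 23, 23^2 ≡ 23² = 529 ≡ 12, 23^4 ≡ 12² = 144 ≡ 3, 23^8 ≡ 3² = 9. So 23^8 ≡ 9 (mod 47).
h(24): Repeated squaring mod 47: 24^1 ≡ 24, 24^2 ≡ 24² = 576 ≡ 12, 24^4 ≡ 12² = 144 ≡ 3, 24^8 ≡ 3² = 9. So 24^8 ≡ 9 (mod 47).
So h(23) = h(24) = 9 while 23 ≠ 24, hence h is not injective.
Since h is not injective, we determine |image(h)|. Computing x^8 mod 47 for each x (by repeated squaring, reducing mod 47 at every step), the values h(0), h(1), …, h(46) are: 0, 1, 21, 28, 18, 8, 24, 16, 2, 32, 27, 12, 34, 37, 7, 36, 42, 4, 14, 6, 3, 25, 17, 9, 9, 17, 25, 3, 6, 14, 4, 42, 36, 7, 37, 34, 12, 27, 32, 2, 16, 24, 8, 18, 28, 21, 1.
The distinct values are {0, 1, 2, 3, 4, 6, 7, 8, 9, 12, 14, 16, 17, 18, 21, 24, 25, 27, 28, 32, 34, 36, 37, 42}; there are 24 of them.

24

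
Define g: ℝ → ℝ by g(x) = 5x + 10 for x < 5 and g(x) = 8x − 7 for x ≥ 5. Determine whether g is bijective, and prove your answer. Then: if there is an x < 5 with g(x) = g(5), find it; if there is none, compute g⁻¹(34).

23/5

Both pieces are strictly increasing (slopes 5 and 8), so each is injective on its own interval.
The left piece maps (−∞, 5) onto (−∞, 35); the right piece maps [5, ∞) onto [33, ∞).
These images overlap. In particular g(5) = 33 (right piece), and solving 5x + 10 = 33 on the left piece gives x = 23/5 < 5.
So g(23/5) = g(5) with 23/5 ≠ 5, and g is not injective, hence not bijective. This x = 23/5 is the requested value below 5.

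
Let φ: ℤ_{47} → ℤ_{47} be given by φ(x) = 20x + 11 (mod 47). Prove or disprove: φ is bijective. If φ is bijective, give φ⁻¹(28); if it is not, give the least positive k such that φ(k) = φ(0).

If φ(x_1) = φ(x_2), then 20x_1 ≡ 20x_2 (mod 47). Because gcd(20, 47) = 1, we may cancel 20 to get x_1 ≡ x_2 (mod 47).
We now compute 20⁻¹ mod 47 explicitly. Euclid's algorithm: 47 = 2·20 + 7, 20 = 2·7 + 6, 7 = 1·6 + 1; back-substituting gives 1 = 40·20 − 17·47, so 20⁻¹ ≡ 40 (mod 47).
Then y ↦ 40(y − 11) is a two-sided inverse to φ, so every y ∈ ℤ_{47} has a preimage.
Therefore φ is bijective.
Since φ is bijective, we find φ⁻¹(28): we need 20x ≡ 28 − 11 ≡ 17 (mod 47). Using 20⁻¹ = 40: x ≡ 40·17 = 680 = 14·47 + 22, so x = 22.
Check: φ(22) = 20·22 + 11 = 451 = 9·47 + 28 ≡ 28 (mod 47).

22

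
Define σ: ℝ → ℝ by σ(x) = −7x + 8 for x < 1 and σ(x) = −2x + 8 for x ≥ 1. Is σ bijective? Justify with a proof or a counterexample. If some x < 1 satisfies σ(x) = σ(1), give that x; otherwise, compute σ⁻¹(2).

Both pieces are strictly decreasing (slopes −7 and −2), so each is injective on its own interval.
The left piece maps (−∞, 1) onto (1, ∞); the right piece maps [1, ∞) onto (−∞, 6].
These images overlap. In particular σ(1) = 6 (right piece), and solving −7x + 8 = 6 on the left piece gives x = 2/7 < 1.
So σ(2/7) = σ(1) with 2/7 ≠ 1, and σ is not injective, hence not bijective. This x = 2/7 is the requested value below 1.

2/7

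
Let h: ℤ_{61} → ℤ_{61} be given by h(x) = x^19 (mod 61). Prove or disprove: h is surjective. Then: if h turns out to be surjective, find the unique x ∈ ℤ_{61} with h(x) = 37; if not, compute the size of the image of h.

Since 61 is prime, the nonzero elements of ℤ_{61} form a cyclic group of order 60.
As gcd(19, 60) = 1, raising to the 19th power is a bijection on this group: if a^19 ≡ b^19 then (ab^{−1})^19 = 1, and the only element of order dividing gcd(19, 60) = 1 is 1, so a = b.
With h(0) = 0 this makes h injective on all of ℤ_{61}, hence bijective (finite equal-size domain and codomain). In particular h is surjective.
Since h is surjective, we find the preimage of 37. The inverse of x ↦ x^19 on (ℤ_{61})^× is x ↦ x^19, because 19·19 = 361 = 6·60 + 1 ≡ 1 (mod 60) and x^{60} = 1 for x ≠ 0 (Fermat). So h⁻¹(37) = 37^19 mod 61.
Repeated squaring mod 61: 37^1 ≡ 37, 37^2 ≡ 37² = 1369 ≡ 27, 37^4 ≡ 27² = 729 ≡ 58, 37^8 ≡ 58² = 3364 ≡ 9, 37^16 ≡ 9² = 81 ≡ 20. Since 19 = 16 + 2 + 1, 37^19 ≡ 20·27·37: 20·27 = 540 ≡ 52, then 52·37 = 1924 ≡ 33. So 37^19 ≡ 33 (mod 61).
Hence h⁻¹(37) = 33.

33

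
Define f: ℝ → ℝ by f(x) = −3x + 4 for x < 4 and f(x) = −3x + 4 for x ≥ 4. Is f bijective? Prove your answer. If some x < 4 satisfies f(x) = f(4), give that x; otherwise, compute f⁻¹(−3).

Both pieces are strictly decreasing (slopes −3 and −3), so each is injective on its own interval.
The left piece maps (−∞, 4) onto (−8, ∞); the right piece maps [4, ∞) onto (−∞, −8].
Since −8 = −8, the images partition ℝ: f is injective and surjective, hence bijective.
Because the two images are disjoint, no x < 4 has f(x) = f(4), so we compute f⁻¹(−3): −3 lies in (−8, ∞), so solve −3x + 4 = −3: x = (−3 − 4)/(−3) = 7/3.

7/3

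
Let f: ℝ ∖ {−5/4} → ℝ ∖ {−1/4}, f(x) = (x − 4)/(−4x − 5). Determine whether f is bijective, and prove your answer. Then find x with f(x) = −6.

-34/23

Suppose f(u) = f(v). Cross-multiplying: (u − 4)(−4v − 5) = (v − 4)(−4u − 5).
Expanding both sides and cancelling the symmetric terms leaves −21·(u − v) = 0. Since −21 ≠ 0, u = v. Therefore f is injective.
For any y ≠ −1/4, solving y(−4x − 5) = x − 4 for x gives a well-defined x ≠ −5/4. So f is surjective.
Therefore f is bijective.
Solving f(x) = −6: cross-multiplying gives x − 4 = −6(−4x − 5), which rearranges to −23x = 34, so x = −34/23.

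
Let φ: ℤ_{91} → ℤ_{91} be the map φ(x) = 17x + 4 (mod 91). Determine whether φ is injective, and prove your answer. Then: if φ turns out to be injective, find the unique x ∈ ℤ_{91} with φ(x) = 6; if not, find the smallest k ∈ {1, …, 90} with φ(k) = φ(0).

59

Suppose φ(s) = φ(t) in ℤ_{91}. Then 17s + 4 ≡ 17t + 4 (mod 91), hence 17(s − t) ≡ 0 (mod 91).
Since gcd(17, 91) = 1, 17 is invertible modulo 91, so s − t ≡ 0 (mod 91), i.e. s = t.
Hence φ is injective.
We now compute 17⁻¹ mod 91 explicitly. Euclid's algorithm: 91 = 5·17 + 6, 17 = 2·6 + 5, 6 = 1·5 + 1; back-substituting gives 1 = 75·17 − 14·91, so 17⁻¹ ≡ 75 (mod 91).
Since φ is injective, we find φ⁻¹(6): we need 17x ≡ 6 − 4 ≡ 2 (mod 91). Using 17⁻¹ = 75: x ≡ 75·2 = 150 = 1·91 + 59, so x = 59.
Check: φ(59) = 17·59 + 4 = 1007 = 11·91 + 6 ≡ 6 (mod 91).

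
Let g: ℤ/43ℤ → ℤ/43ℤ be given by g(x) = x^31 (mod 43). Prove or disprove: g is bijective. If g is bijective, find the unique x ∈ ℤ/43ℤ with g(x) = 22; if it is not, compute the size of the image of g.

39

Since 43 is prime, the nonzero elements of ℤ/43ℤ form a cyclic group of order 42.
As gcd(31, 42) = 1, raising to the 31st power is a bijection on this group: if a^31 ≡ b^31 then (ab^{−1})^31 = 1, and the only element of order dividing gcd(31, 42) = 1 is 1, so a = b.
With g(0) = 0 this makes g injective on all of ℤ/43ℤ, hence bijective (finite equal-size domain and codomain). In particular g is bijective.
Since g is bijective, we find the preimage of 22. The inverse of x ↦ x^31 on (ℤ/43ℤ)^× is x ↦ x^19, because 31·19 = 589 = 14·42 + 1 ≡ 1 (mod 42) and x^{42} = 1 for x ≠ 0 (Fermat). So g⁻¹(22) = 22^19 mod 43.
Repeated squaring mod 43: 22^1 ≡ 22, 22^2 ≡ 22² = 484 ≡ 11, 22^4 ≡ 11² = 121 ≡ 35, 22^8 ≡ 35² = 1225 ≡ 21, 22^16 ≡ 21² = 441 ≡ 11. Since 19 = 16 + 2 + 1, 22^19 ≡ 11·11·22: 11·11 = 121 ≡ 35, then 35·22 = 770 ≡ 39. So 22^19 ≡ 39 (mod 43).
Hence g⁻¹(22) = 39.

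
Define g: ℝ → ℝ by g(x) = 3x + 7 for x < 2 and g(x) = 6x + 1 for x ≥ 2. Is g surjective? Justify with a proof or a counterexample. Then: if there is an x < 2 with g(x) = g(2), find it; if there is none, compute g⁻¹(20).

Both pieces are strictly increasing (slopes 3 and 6), so each is injective on its own interval.
The left piece maps (−∞, 2) onto (−∞, 13); the right piece maps [2, ∞) onto [13, ∞).
These images together cover ℝ, so g is surjective.
Because the two images are disjoint, no x < 2 has g(x) = g(2), so we compute g⁻¹(20): 20 lies in [13, ∞), so solve 6x + 1 = 20: x = (20 − 1)/6 = 19/6.

19/6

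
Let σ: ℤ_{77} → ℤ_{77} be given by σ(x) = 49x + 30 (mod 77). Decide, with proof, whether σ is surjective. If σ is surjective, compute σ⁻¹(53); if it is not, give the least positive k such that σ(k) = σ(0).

Since gcd(49, 77) = 7, we have 49x ≡ 0 (mod 7) for all x, so σ(x) ≡ 2 (mod 7).
But 0 ≢ 2 (mod 7), so 0 ∈ ℤ_{77} has no preimage. So σ is not surjective.
Since σ is not surjective, we find the least positive k with σ(k) = σ(0): this means 49k ≡ 0 (mod 77), i.e. 77 ∣ 49k. Since gcd(49, 77) = 7, dividing through by 7 this holds exactly when 11 ∣ 7k, and as gcd(7, 11) = 1, exactly when 11 ∣ k.
The smallest positive such k is 11.

11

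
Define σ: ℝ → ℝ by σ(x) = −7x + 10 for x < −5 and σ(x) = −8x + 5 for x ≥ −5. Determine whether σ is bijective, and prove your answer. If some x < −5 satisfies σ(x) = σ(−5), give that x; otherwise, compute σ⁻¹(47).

Both pieces are strictly decreasing (slopes −7 and −8), so each is injective on its own interval.
The left piece maps (−∞, −5) onto (45, ∞); the right piece maps [−5, ∞) onto (−∞, 45].
Since 45 = 45, the images partition ℝ: σ is injective and surjective, hence bijective.
Because the two images are disjoint, no x < −5 has σ(x) = σ(−5), so we compute σ⁻¹(47): 47 lies in (45, ∞), so solve −7x + 10 = 47: x = (47 − 10)/(−7) = −37/7.

-37/7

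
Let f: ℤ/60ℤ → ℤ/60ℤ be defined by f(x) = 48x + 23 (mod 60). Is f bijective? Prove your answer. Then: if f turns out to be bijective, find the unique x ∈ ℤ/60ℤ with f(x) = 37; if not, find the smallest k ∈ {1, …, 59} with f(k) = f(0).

5

We have gcd(48, 60) = 12 > 1. Taking x_1 = 0 and x_2 = 5: f(0) = 23 and f(5) = 48·5 + 23 = 263 ≡ 23 (mod 60).
So f(0) = f(5) while 0 ≠ 5, hence f is not injective, hence not bijective.
Since f is not bijective, we find the least positive k with f(k) = f(0): this means 48k ≡ 0 (mod 60), i.e. 60 ∣ 48k. Since gcd(48, 60) = 12, dividing through by 12 this holds exactly when 5 ∣ 4k, and as gcd(4, 5) = 1, exactly when 5 ∣ k.
The smallest positive such k is 5.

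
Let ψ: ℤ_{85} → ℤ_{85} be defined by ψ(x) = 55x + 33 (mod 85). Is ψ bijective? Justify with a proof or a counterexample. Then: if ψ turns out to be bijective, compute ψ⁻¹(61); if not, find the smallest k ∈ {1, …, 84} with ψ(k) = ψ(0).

Recall: ψ is injective if ψ(x_1) = ψ(x_2) implies x_1 = x_2.
We have gcd(55, 85) = 5 > 1. Taking x_1 = 0 and x_2 = 17: ψ(0) = 33 and ψ(17) = 55·17 + 33 = 968 ≡ 33 (mod 85).
So ψ(0) = ψ(17) while 0 ≠ 17, therefore ψ is not injective, hence not bijective.
Since ψ is not bijective, we find the least positive k with ψ(k) = ψ(0): this means 55k ≡ 0 (mod 85), i.e. 85 ∣ 55k. Since gcd(55, 85) = 5, dividing through by 5 this holds exactly when 17 ∣ 11k, and as gcd(11, 17) = 1, exactly when 17 ∣ k.
The smallest positive such k is 17.

17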